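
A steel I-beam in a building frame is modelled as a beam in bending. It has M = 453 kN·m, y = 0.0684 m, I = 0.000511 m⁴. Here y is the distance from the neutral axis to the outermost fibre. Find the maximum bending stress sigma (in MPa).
Model: a beam in bending, so sigma = (M·y) / I.
Convert to SI units:
  M = 453 kN·m = 453000 N·m
Substitute:
  sigma = (453000 × 0.0684) / 0.000511
  sigma = 6.064 × 10⁷ Pa
Convert: sigma = 6.064 × 10⁷ Pa = 60.64 MPa
Final answer: sigma = 60.64 MPa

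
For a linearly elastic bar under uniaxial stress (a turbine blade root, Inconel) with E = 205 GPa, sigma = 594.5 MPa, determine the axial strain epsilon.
Model: a linearly elastic bar under uniaxial stress, so sigma = E·epsilon.
Solve for epsilon: epsilon = sigma / E.
Convert to SI units:
  E = 205 GPa = 2.05 × 10¹¹ Pa
  sigma = 594.5 MPa = 5.945 × 10⁸ Pa
Substitute:
  epsilon = (5.945 × 10⁸) / (2.05 × 10¹¹)
  epsilon = 0.0029
Final answer: epsilon = 0.0029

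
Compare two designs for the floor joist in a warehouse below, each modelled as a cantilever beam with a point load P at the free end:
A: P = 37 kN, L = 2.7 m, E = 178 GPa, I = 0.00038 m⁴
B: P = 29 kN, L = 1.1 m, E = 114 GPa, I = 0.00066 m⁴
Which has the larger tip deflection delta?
Model: a cantilever beam with a point load P at the free end, so delta = (P·L^3) / (3·E·I) (SI units).
  A: delta = (37000 × 2.7^3) / (3 × (1.78 × 10¹¹) × 0.00038) = 0.003589 m = 3.589 mm
  B: delta = (29000 × 1.1^3) / (3 × (1.14 × 10¹¹) × 0.00066) = 0.000171 m = 0.171 mm
3.589 mm > 0.171 mm, so A is larger.
Final answer: A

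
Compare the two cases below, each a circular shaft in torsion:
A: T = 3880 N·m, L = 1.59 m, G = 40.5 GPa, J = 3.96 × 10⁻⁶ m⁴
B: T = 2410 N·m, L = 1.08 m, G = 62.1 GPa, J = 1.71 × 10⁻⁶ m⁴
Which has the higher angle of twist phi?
Model: a circular shaft in torsion, so phi = (T·L) / (G·J) (SI units).
  A: phi = (3880 × 1.59) / ((4.05 × 10¹⁰) × (3.96 × 10⁻⁶)) = 0.03847 rad = 2.204°
  B: phi = (2410 × 1.08) / ((6.21 × 10¹⁰) × (1.71 × 10⁻⁶)) = 0.02451 rad = 1.404°
2.204° > 1.404°, so A is larger.
Final answer: A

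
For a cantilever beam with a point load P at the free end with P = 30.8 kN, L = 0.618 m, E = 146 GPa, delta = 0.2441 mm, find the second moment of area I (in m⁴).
Model: a cantilever beam with a point load P at the free end, so delta = (P·L^3) / (3·E·I).
Solve for I: I = (P·L^3) / (3·delta·E).
Convert to SI units:
  P = 30.8 kN = 30800 N
  E = 146 GPa = 1.46 × 10¹¹ Pa
  delta = 0.2441 mm = 0.0002441 m
Substitute:
  I = (30800 × 0.618^3) / (3 × 0.0002441 × (1.46 × 10¹¹))
  I = 6.799 × 10⁻⁵ m⁴
Final answer: I = 6.799 × 10⁻⁵ m⁴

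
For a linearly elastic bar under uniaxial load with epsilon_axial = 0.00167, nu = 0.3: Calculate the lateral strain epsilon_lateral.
Model: a linearly elastic bar under uniaxial load, so epsilon_lateral = -nu·epsilon_axial.
Substitute:
  epsilon_lateral = -(0.3 × 0.00167)
  epsilon_lateral = -0.000501
Final answer: epsilon_lateral = -0.000501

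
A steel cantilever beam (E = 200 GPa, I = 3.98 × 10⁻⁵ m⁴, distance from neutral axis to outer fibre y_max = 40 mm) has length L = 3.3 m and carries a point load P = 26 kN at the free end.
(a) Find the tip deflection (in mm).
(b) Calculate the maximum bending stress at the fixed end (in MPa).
(a) Tip deflection of a cantilever with an end point load: δ = P·L^3 / (3·E·I). Convert P = 26 kN = 26000 N, E = 200 GPa = 2 × 10¹¹ Pa.
  δ = (26000 × 3.3^3) / (3 × (2 × 10¹¹) × (3.98 × 10⁻⁵)) = 0.03913 m = 39.13 mm
(b) Maximum bending moment at the fixed end: M = P·L = 26000 × 3.3 = 85800 N·m. Convert y_max = 40 mm = 0.04 m.
  σ = M·y_max / I = (85800 × 0.04) / (3.98 × 10⁻⁵) = 8.623 × 10⁷ Pa = 86.23 MPa
Final answer: (a) δ = 39.13 mm, (b) σ = 86.23 MPa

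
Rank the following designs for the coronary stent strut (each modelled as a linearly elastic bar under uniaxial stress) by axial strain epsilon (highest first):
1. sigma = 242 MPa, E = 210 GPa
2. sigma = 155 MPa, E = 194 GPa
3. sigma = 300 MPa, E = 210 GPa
Model: a linearly elastic bar under uniaxial stress, so epsilon = sigma / E (SI units).
  Case 1: epsilon = (2.42 × 10⁸) / (2.1 × 10¹¹) = 0.001152
  Case 2: epsilon = (1.55 × 10⁸) / (1.94 × 10¹¹) = 0.000799
  Case 3: epsilon = (3 × 10⁸) / (2.1 × 10¹¹) = 0.001429
Ordering: 0.001429 (case 3) > 0.001152 (case 1) > 0.000799 (case 2)
Final answer: 3, 1, 2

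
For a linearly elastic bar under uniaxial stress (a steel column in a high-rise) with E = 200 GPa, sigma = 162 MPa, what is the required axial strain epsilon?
Model: a linearly elastic bar under uniaxial stress, so sigma = E·epsilon.
Solve for epsilon: epsilon = sigma / E.
Convert to SI units:
  E = 200 GPa = 2 × 10¹¹ Pa
  sigma = 162 MPa = 1.62 × 10⁸ Pa
Substitute:
  epsilon = (1.62 × 10⁸) / (2 × 10¹¹)
  epsilon = 0.00081
Final answer: epsilon = 0.00081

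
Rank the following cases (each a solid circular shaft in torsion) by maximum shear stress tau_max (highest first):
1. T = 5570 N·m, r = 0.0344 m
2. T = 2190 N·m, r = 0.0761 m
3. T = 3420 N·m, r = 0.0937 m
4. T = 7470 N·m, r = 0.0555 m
Model: a solid circular shaft in torsion, so tau_max = (2·T) / (π·r^3) (SI units).
  Case 1: tau_max = (2 × 5570) / (π × 0.0344^3) = 8.711 × 10⁷ Pa = 87.11 MPa
  Case 2: tau_max = (2 × 2190) / (π × 0.0761^3) = 3.164 × 10⁶ Pa = 3.164 MPa
  Case 3: tau_max = (2 × 3420) / (π × 0.0937^3) = 2.647 × 10⁶ Pa = 2.647 MPa
  Case 4: tau_max = (2 × 7470) / (π × 0.0555^3) = 2.782 × 10⁷ Pa = 27.82 MPa
Ordering: 87.11 MPa (case 1) > 27.82 MPa (case 4) > 3.164 MPa (case 2) > 2.647 MPa (case 3)
Final answer: 1, 4, 2, 3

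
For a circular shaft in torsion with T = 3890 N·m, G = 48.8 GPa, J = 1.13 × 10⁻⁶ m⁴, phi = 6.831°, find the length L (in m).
Model: a circular shaft in torsion, so phi = (T·L) / (G·J).
Solve for L: L = (phi·G·J) / T.
Convert to SI units:
  G = 48.8 GPa = 4.88 × 10¹⁰ Pa
  phi = 6.831° = 0.1192 rad
Substitute:
  L = (0.1192 × (4.88 × 10¹⁰) × (1.13 × 10⁻⁶)) / 3890
  L = 1.69 m
Final answer: L = 1.69 m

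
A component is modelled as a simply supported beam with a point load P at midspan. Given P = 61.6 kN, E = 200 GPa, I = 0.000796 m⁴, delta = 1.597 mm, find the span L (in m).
Model: a simply supported beam with a point load P at midspan, so delta = (P·L^3) / (48·E·I).
Solve for L: L = ((48·delta·E·I) / P)^(1/3).
Convert to SI units:
  P = 61.6 kN = 61600 N
  E = 200 GPa = 2 × 10¹¹ Pa
  delta = 1.597 mm = 0.001597 m
Substitute:
  L = ((48 × 0.001597 × (2 × 10¹¹) × 0.000796) / 61600)^(1/3)
  L = 5.83 m
Final answer: L = 5.83 m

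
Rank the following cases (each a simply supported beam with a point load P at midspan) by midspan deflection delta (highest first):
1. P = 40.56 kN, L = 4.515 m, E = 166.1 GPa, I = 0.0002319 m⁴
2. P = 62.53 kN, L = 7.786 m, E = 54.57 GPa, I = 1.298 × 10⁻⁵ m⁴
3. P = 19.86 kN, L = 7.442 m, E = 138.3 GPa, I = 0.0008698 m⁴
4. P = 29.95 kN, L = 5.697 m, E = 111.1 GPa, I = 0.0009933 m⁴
Model: a simply supported beam with a point load P at midspan, so delta = (P·L^3) / (48·E·I) (SI units).
  Case 1: delta = (40560 × 4.515^3) / (48 × (1.661 × 10¹¹) × 0.0002319) = 0.002019 m = 2.019 mm
  Case 2: delta = (62530 × 7.786^3) / (48 × (5.457 × 10¹⁰) × (1.298 × 10⁻⁵)) = 0.8681 m = 868.1 mm
  Case 3: delta = (19860 × 7.442^3) / (48 × (1.383 × 10¹¹) × 0.0008698) = 0.001418 m = 1.418 mm
  Case 4: delta = (29950 × 5.697^3) / (48 × (1.111 × 10¹¹) × 0.0009933) = 0.001045 m = 1.045 mm
Ordering: 868.1 mm (case 2) > 2.019 mm (case 1) > 1.418 mm (case 3) > 1.045 mm (case 4)
Final answer: 2, 1, 3, 4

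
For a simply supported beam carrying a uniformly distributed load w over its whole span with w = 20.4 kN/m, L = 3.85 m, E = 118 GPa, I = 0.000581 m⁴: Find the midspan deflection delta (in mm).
Model: a simply supported beam carrying a uniformly distributed load w over its whole span, so delta = (5·w·L^4) / (384·E·I).
Convert to SI units:
  w = 20.4 kN/m = 20400 N/m
  E = 118 GPa = 1.18 × 10¹¹ Pa
Substitute:
  delta = (5 × 20400 × 3.85^4) / (384 × (1.18 × 10¹¹) × 0.000581)
  delta = 0.0008512 m
Convert: delta = 0.0008512 m = 0.8512 mm
Final answer: delta = 0.8512 mm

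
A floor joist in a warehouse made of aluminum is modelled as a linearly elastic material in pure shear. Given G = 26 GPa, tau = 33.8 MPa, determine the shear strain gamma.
Model: a linearly elastic material in pure shear, so tau = G·gamma.
Solve for gamma: gamma = tau / G.
Convert to SI units:
  G = 26 GPa = 2.6 × 10¹⁰ Pa
  tau = 33.8 MPa = 3.38 × 10⁷ Pa
Substitute:
  gamma = (3.38 × 10⁷) / (2.6 × 10¹⁰)
  gamma = 0.0013
Final answer: gamma = 0.0013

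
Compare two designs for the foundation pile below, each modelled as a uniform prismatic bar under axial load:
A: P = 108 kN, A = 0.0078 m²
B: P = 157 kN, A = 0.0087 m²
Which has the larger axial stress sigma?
Model: a uniform prismatic bar under axial load, so sigma = P / A (SI units).
  A: sigma = 108000 / 0.0078 = 1.385 × 10⁷ Pa = 13.85 MPa
  B: sigma = 157000 / 0.0087 = 1.805 × 10⁷ Pa = 18.05 MPa
18.05 MPa > 13.85 MPa, so B is larger.
Final answer: B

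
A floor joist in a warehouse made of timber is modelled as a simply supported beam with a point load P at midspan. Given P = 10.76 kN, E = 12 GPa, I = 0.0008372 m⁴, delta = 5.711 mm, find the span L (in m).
Model: a simply supported beam with a point load P at midspan, so delta = (P·L^3) / (48·E·I).
Solve for L: L = ((48·delta·E·I) / P)^(1/3).
Convert to SI units:
  P = 10.76 kN = 10760 N
  E = 12 GPa = 1.2 × 10¹⁰ Pa
  delta = 5.711 mm = 0.005711 m
Substitute:
  L = ((48 × 0.005711 × (1.2 × 10¹⁰) × 0.0008372) / 10760)^(1/3)
  L = 6.349 m
Final answer: L = 6.349 m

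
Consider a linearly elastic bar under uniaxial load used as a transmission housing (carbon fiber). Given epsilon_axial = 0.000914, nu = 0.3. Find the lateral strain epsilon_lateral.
Model: a linearly elastic bar under uniaxial load, so epsilon_lateral = -nu·epsilon_axial.
Substitute:
  epsilon_lateral = -(0.3 × 0.000914)
  epsilon_lateral = -0.0002742
Final answer: epsilon_lateral = -0.0002742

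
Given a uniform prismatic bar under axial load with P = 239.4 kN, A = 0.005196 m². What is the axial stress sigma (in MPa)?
Model: a uniform prismatic bar under axial load, so sigma = P / A.
Convert to SI units:
  P = 239.4 kN = 239400 N
Substitute:
  sigma = 239400 / 0.005196
  sigma = 4.607 × 10⁷ Pa
Convert: sigma = 4.607 × 10⁷ Pa = 46.07 MPa
Final answer: sigma = 46.07 MPa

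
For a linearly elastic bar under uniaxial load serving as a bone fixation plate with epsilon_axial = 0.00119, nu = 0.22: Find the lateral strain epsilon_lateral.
Model: a linearly elastic bar under uniaxial load, so epsilon_lateral = -nu·epsilon_axial.
Substitute:
  epsilon_lateral = -(0.22 × 0.00119)
  epsilon_lateral = -0.0002618
Final answer: epsilon_lateral = -0.0002618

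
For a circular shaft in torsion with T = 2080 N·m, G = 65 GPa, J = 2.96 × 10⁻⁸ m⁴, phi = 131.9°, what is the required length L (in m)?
Model: a circular shaft in torsion, so phi = (T·L) / (G·J).
Solve for L: L = (phi·G·J) / T.
Convert to SI units:
  G = 65 GPa = 6.5 × 10¹⁰ Pa
  phi = 131.9° = 2.302 rad
Substitute:
  L = (2.302 × (6.5 × 10¹⁰) × (2.96 × 10⁻⁸)) / 2080
  L = 2.129 m
Final answer: L = 2.129 m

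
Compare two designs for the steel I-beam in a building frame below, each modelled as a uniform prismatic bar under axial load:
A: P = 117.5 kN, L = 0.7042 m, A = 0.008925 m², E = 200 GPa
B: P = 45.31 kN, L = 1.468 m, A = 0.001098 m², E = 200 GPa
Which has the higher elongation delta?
Model: a uniform prismatic bar under axial load, so delta = (P·L) / (A·E) (SI units).
  A: delta = (117500 × 0.7042) / (0.008925 × (2 × 10¹¹)) = 4.635 × 10⁻⁵ m = 0.04635 mm
  B: delta = (45310 × 1.468) / (0.001098 × (2 × 10¹¹)) = 0.0003029 m = 0.3029 mm
0.3029 mm > 0.04635 mm, so B is larger.
Final answer: B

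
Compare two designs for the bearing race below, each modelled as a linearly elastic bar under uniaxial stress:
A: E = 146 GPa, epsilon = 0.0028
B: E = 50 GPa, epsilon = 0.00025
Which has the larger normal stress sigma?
Model: a linearly elastic bar under uniaxial stress, so sigma = E·epsilon (SI units).
  A: sigma = (1.46 × 10¹¹) × 0.0028 = 4.088 × 10⁸ Pa = 408.8 MPa
  B: sigma = (5 × 10¹⁰) × 0.00025 = 1.25 × 10⁷ Pa = 12.5 MPa
408.8 MPa > 12.5 MPa, so A is larger.
Final answer: A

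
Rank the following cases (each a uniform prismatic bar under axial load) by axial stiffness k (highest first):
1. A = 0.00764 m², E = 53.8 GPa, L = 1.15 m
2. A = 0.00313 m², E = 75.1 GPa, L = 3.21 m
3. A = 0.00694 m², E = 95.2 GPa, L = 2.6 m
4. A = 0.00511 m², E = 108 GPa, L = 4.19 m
Model: a uniform prismatic bar under axial load, so k = (A·E) / L (SI units).
  Case 1: k = (0.00764 × (5.38 × 10¹⁰)) / 1.15 = 3.574 × 10⁸ N/m = 357.4 MN/m
  Case 2: k = (0.00313 × (7.51 × 10¹⁰)) / 3.21 = 7.323 × 10⁷ N/m = 73.23 MN/m
  Case 3: k = (0.00694 × (9.52 × 10¹⁰)) / 2.6 = 2.541 × 10⁸ N/m = 254.1 MN/m
  Case 4: k = (0.00511 × (1.08 × 10¹¹)) / 4.19 = 1.317 × 10⁸ N/m = 131.7 MN/m
Ordering: 357.4 MN/m (case 1) > 254.1 MN/m (case 3) > 131.7 MN/m (case 4) > 73.23 MN/m (case 2)
Final answer: 1, 3, 4, 2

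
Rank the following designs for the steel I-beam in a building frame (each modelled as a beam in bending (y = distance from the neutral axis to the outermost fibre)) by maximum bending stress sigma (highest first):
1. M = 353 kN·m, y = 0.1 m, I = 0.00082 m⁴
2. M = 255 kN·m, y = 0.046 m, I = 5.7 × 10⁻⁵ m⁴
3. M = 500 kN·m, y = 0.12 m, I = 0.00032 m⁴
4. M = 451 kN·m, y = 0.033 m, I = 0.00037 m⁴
Model: a beam in bending (y = distance from the neutral axis to the outermost fibre), so sigma = (M·y) / I (SI units).
  Case 1: sigma = (353000 × 0.1) / 0.00082 = 4.305 × 10⁷ Pa = 43.05 MPa
  Case 2: sigma = (255000 × 0.046) / (5.7 × 10⁻⁵) = 2.058 × 10⁸ Pa = 205.8 MPa
  Case 3: sigma = (500000 × 0.12) / 0.00032 = 1.875 × 10⁸ Pa = 187.5 MPa
  Case 4: sigma = (451000 × 0.033) / 0.00037 = 4.022 × 10⁷ Pa = 40.22 MPa
Ordering: 205.8 MPa (case 2) > 187.5 MPa (case 3) > 43.05 MPa (case 1) > 40.22 MPa (case 4)
Final answer: 2, 3, 1, 4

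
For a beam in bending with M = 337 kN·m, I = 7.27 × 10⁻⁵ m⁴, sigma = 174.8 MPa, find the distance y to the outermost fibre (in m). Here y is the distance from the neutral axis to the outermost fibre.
Model: a beam in bending, so sigma = (M·y) / I.
Solve for y: y = (sigma·I) / M.
Convert to SI units:
  M = 337 kN·m = 337000 N·m
  sigma = 174.8 MPa = 1.748 × 10⁸ Pa
Substitute:
  y = ((1.748 × 10⁸) × (7.27 × 10⁻⁵)) / 337000
  y = 0.03771 m
Final answer: y = 0.03771 m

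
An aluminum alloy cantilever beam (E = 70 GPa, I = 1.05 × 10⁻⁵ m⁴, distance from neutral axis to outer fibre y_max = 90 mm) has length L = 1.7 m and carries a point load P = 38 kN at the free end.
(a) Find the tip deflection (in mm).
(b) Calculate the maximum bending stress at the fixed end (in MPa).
(a) Tip deflection of a cantilever with an end point load: δ = P·L^3 / (3·E·I). Convert P = 38 kN = 38000 N, E = 70 GPa = 7 × 10¹⁰ Pa.
  δ = (38000 × 1.7^3) / (3 × (7 × 10¹⁰) × (1.05 × 10⁻⁵)) = 0.08467 m = 84.67 mm
(b) Maximum bending moment at the fixed end: M = P·L = 38000 × 1.7 = 64600 N·m. Convert y_max = 90 mm = 0.09 m.
  σ = M·y_max / I = (64600 × 0.09) / (1.05 × 10⁻⁵) = 5.537 × 10⁸ Pa = 553.7 MPa
Final answer: (a) δ = 84.67 mm, (b) σ = 553.7 MPa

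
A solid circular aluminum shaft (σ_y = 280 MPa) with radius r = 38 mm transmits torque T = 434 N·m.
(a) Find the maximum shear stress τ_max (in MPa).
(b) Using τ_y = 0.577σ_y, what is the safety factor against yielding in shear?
(a) For a solid circular shaft, τ_max = T·r/J with J = π·r^4/2, i.e. τ_max = 2·T / (π·r^3). Convert r = 38 mm = 0.038 m.
  τ_max = (2 × 434) / (π × 0.038^3) = 5.035 × 10⁶ Pa = 5.035 MPa
(b) τ_y = 0.577 × 280 = 161.56 MPa
  SF = τ_y/τ_max = 161.56 / 5.035 = 32.09
Final answer: (a) τ_max = 5.035 MPa, (b) SF = 32.09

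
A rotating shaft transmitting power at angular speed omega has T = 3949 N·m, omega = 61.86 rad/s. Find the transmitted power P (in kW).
Model: a rotating shaft transmitting power at angular speed omega, so P = T·omega.
Substitute:
  P = 3949 × 61.86
  P = 244300 W
Convert: P = 244300 W = 244.3 kW
Final answer: P = 244.3 kW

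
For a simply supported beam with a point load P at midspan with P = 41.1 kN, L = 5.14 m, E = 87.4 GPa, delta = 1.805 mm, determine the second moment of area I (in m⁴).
Model: a simply supported beam with a point load P at midspan, so delta = (P·L^3) / (48·E·I).
Solve for I: I = (P·L^3) / (48·delta·E).
Convert to SI units:
  P = 41.1 kN = 41100 N
  E = 87.4 GPa = 8.74 × 10¹⁰ Pa
  delta = 1.805 mm = 0.001805 m
Substitute:
  I = (41100 × 5.14^3) / (48 × 0.001805 × (8.74 × 10¹⁰))
  I = 0.0007371 m⁴
Final answer: I = 0.0007371 m⁴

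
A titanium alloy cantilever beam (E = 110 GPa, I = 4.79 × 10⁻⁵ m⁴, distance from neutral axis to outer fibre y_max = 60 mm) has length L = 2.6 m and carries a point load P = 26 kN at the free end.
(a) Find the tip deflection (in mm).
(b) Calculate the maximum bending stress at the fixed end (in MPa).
(a) Tip deflection of a cantilever with an end point load: δ = P·L^3 / (3·E·I). Convert P = 26 kN = 26000 N, E = 110 GPa = 1.1 × 10¹¹ Pa.
  δ = (26000 × 2.6^3) / (3 × (1.1 × 10¹¹) × (4.79 × 10⁻⁵)) = 0.02891 m = 28.91 mm
(b) Maximum bending moment at the fixed end: M = P·L = 26000 × 2.6 = 67600 N·m. Convert y_max = 60 mm = 0.06 m.
  σ = M·y_max / I = (67600 × 0.06) / (4.79 × 10⁻⁵) = 8.468 × 10⁷ Pa = 84.68 MPa
Final answer: (a) δ = 28.91 mm, (b) σ = 84.68 MPa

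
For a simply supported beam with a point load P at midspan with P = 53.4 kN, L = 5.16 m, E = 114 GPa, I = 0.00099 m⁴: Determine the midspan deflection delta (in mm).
Model: a simply supported beam with a point load P at midspan, so delta = (P·L^3) / (48·E·I).
Convert to SI units:
  P = 53.4 kN = 53400 N
  E = 114 GPa = 1.14 × 10¹¹ Pa
Substitute:
  delta = (53400 × 5.16^3) / (48 × (1.14 × 10¹¹) × 0.00099)
  delta = 0.001354 m
Convert: delta = 0.001354 m = 1.354 mm
Final answer: delta = 1.354 mm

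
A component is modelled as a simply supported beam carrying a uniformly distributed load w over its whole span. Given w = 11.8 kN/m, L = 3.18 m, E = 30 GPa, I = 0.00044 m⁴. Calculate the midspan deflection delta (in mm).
Model: a simply supported beam carrying a uniformly distributed load w over its whole span, so delta = (5·w·L^4) / (384·E·I).
Convert to SI units:
  w = 11.8 kN/m = 11800 N/m
  E = 30 GPa = 3 × 10¹⁰ Pa
Substitute:
  delta = (5 × 11800 × 3.18^4) / (384 × (3 × 10¹⁰) × 0.00044)
  delta = 0.00119 m
Convert: delta = 0.00119 m = 1.19 mm
Final answer: delta = 1.19 mm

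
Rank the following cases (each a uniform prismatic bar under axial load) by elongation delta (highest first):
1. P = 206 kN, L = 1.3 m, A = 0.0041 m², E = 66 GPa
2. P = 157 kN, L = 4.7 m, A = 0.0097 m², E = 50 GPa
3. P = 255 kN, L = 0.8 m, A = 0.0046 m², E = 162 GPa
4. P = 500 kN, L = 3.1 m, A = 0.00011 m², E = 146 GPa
Model: a uniform prismatic bar under axial load, so delta = (P·L) / (A·E) (SI units).
  Case 1: delta = (206000 × 1.3) / (0.0041 × (6.6 × 10¹⁰)) = 0.0009897 m = 0.9897 mm
  Case 2: delta = (157000 × 4.7) / (0.0097 × (5 × 10¹⁰)) = 0.001521 m = 1.521 mm
  Case 3: delta = (255000 × 0.8) / (0.0046 × (1.62 × 10¹¹)) = 0.0002738 m = 0.2738 mm
  Case 4: delta = (500000 × 3.1) / (0.00011 × (1.46 × 10¹¹)) = 0.09651 m = 96.51 mm
Ordering: 96.51 mm (case 4) > 1.521 mm (case 2) > 0.9897 mm (case 1) > 0.2738 mm (case 3)
Final answer: 4, 2, 1, 3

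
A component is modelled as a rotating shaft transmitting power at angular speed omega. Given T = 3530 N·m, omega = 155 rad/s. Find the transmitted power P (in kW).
Model: a rotating shaft transmitting power at angular speed omega, so P = T·omega.
Substitute:
  P = 3530 × 155
  P = 547200 W
Convert: P = 547200 W = 547.2 kW
Final answer: P = 547.2 kW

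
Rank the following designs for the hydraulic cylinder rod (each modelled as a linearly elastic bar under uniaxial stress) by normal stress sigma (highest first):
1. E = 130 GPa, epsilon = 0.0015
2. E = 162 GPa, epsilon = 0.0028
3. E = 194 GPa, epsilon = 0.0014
Model: a linearly elastic bar under uniaxial stress, so sigma = E·epsilon (SI units).
  Case 1: sigma = (1.3 × 10¹¹) × 0.0015 = 1.95 × 10⁸ Pa = 195 MPa
  Case 2: sigma = (1.62 × 10¹¹) × 0.0028 = 4.536 × 10⁸ Pa = 453.6 MPa
  Case 3: sigma = (1.94 × 10¹¹) × 0.0014 = 2.716 × 10⁸ Pa = 271.6 MPa
Ordering: 453.6 MPa (case 2) > 271.6 MPa (case 3) > 195 MPa (case 1)
Final answer: 2, 3, 1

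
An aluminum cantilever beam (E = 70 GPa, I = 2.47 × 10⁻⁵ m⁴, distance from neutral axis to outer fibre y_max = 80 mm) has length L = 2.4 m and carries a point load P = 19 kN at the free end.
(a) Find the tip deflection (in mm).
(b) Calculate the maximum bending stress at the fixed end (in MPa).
(a) Tip deflection of a cantilever with an end point load: δ = P·L^3 / (3·E·I). Convert P = 19 kN = 19000 N, E = 70 GPa = 7 × 10¹⁰ Pa.
  δ = (19000 × 2.4^3) / (3 × (7 × 10¹⁰) × (2.47 × 10⁻⁵)) = 0.05064 m = 50.64 mm
(b) Maximum bending moment at the fixed end: M = P·L = 19000 × 2.4 = 45600 N·m. Convert y_max = 80 mm = 0.08 m.
  σ = M·y_max / I = (45600 × 0.08) / (2.47 × 10⁻⁵) = 1.477 × 10⁸ Pa = 147.7 MPa
Final answer: (a) δ = 50.64 mm, (b) σ = 147.7 MPa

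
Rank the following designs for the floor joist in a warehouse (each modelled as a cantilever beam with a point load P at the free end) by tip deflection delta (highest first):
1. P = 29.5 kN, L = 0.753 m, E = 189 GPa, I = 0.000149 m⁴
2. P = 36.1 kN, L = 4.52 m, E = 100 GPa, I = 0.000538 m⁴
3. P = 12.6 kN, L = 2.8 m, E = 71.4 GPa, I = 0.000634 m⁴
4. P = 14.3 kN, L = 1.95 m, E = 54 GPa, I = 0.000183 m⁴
Model: a cantilever beam with a point load P at the free end, so delta = (P·L^3) / (3·E·I) (SI units).
  Case 1: delta = (29500 × 0.753^3) / (3 × (1.89 × 10¹¹) × 0.000149) = 0.0001491 m = 0.1491 mm
  Case 2: delta = (36100 × 4.52^3) / (3 × (1 × 10¹¹) × 0.000538) = 0.02065 m = 20.65 mm
  Case 3: delta = (12600 × 2.8^3) / (3 × (7.14 × 10¹⁰) × 0.000634) = 0.002037 m = 2.037 mm
  Case 4: delta = (14300 × 1.95^3) / (3 × (5.4 × 10¹⁰) × 0.000183) = 0.003577 m = 3.577 mm
Ordering: 20.65 mm (case 2) > 3.577 mm (case 4) > 2.037 mm (case 3) > 0.1491 mm (case 1)
Final answer: 2, 4, 3, 1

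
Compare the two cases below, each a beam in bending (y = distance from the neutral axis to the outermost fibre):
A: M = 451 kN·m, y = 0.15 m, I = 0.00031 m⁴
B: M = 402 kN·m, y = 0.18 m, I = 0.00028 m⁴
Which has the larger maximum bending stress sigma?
Model: a beam in bending (y = distance from the neutral axis to the outermost fibre), so sigma = (M·y) / I (SI units).
  A: sigma = (451000 × 0.15) / 0.00031 = 2.182 × 10⁸ Pa = 218.2 MPa
  B: sigma = (402000 × 0.18) / 0.00028 = 2.584 × 10⁸ Pa = 258.4 MPa
258.4 MPa > 218.2 MPa, so B is larger.
Final answer: B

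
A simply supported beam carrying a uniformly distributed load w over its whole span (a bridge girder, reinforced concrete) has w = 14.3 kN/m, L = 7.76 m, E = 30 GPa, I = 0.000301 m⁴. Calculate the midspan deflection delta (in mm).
Model: a simply supported beam carrying a uniformly distributed load w over its whole span, so delta = (5·w·L^4) / (384·E·I).
Convert to SI units:
  w = 14.3 kN/m = 14300 N/m
  E = 30 GPa = 3 × 10¹⁰ Pa
Substitute:
  delta = (5 × 14300 × 7.76^4) / (384 × (3 × 10¹⁰) × 0.000301)
  delta = 0.07477 m
Convert: delta = 0.07477 m = 74.77 mm
Final answer: delta = 74.77 mm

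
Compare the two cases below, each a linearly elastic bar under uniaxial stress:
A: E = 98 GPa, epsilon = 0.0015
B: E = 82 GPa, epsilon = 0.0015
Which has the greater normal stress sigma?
Model: a linearly elastic bar under uniaxial stress, so sigma = E·epsilon (SI units).
  A: sigma = (9.8 × 10¹⁰) × 0.0015 = 1.47 × 10⁸ Pa = 147 MPa
  B: sigma = (8.2 × 10¹⁰) × 0.0015 = 1.23 × 10⁸ Pa = 123 MPa
147 MPa > 123 MPa, so A is larger.
Final answer: A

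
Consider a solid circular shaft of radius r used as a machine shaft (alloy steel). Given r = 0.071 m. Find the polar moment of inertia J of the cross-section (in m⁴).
Model: a solid circular shaft of radius r, so J = (π·r^4) / 2.
Substitute:
  J = (π × 0.071^4) / 2
  J = 3.992 × 10⁻⁵ m⁴
Final answer: J = 3.992 × 10⁻⁵ m⁴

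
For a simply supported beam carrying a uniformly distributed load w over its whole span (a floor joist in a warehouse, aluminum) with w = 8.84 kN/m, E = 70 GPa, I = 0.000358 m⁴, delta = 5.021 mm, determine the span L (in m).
Model: a simply supported beam carrying a uniformly distributed load w over its whole span, so delta = (5·w·L^4) / (384·E·I).
Solve for L: L = ((384·delta·E·I) / (5·w))^(1/4).
Convert to SI units:
  w = 8.84 kN/m = 8840 N/m
  E = 70 GPa = 7 × 10¹⁰ Pa
  delta = 5.021 mm = 0.005021 m
Substitute:
  L = ((384 × 0.005021 × (7 × 10¹⁰) × 0.000358) / (5 × 8840))^(1/4)
  L = 5.75 m
Final answer: L = 5.75 m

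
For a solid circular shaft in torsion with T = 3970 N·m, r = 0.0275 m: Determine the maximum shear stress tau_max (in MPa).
Model: a solid circular shaft in torsion, so tau_max = (2·T) / (π·r^3).
Substitute:
  tau_max = (2 × 3970) / (π × 0.0275^3)
  tau_max = 1.215 × 10⁸ Pa
Convert: tau_max = 1.215 × 10⁸ Pa = 121.5 MPa
Final answer: tau_max = 121.5 MPa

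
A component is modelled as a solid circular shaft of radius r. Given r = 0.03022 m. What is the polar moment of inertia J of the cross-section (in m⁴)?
Model: a solid circular shaft of radius r, so J = (π·r^4) / 2.
Substitute:
  J = (π × 0.03022^4) / 2
  J = 1.31 × 10⁻⁶ m⁴
Final answer: J = 1.31 × 10⁻⁶ m⁴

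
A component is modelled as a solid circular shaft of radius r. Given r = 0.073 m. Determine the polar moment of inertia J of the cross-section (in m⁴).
Model: a solid circular shaft of radius r, so J = (π·r^4) / 2.
Substitute:
  J = (π × 0.073^4) / 2
  J = 4.461 × 10⁻⁵ m⁴
Final answer: J = 4.461 × 10⁻⁵ m⁴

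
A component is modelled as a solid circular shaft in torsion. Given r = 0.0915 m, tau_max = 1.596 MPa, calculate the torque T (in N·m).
Model: a solid circular shaft in torsion, so tau_max = (2·T) / (π·r^3).
Solve for T: T = (π·tau_max·r^3) / 2.
Convert to SI units:
  tau_max = 1.596 MPa = 1.596 × 10⁶ Pa
Substitute:
  T = (π × (1.596 × 10⁶) × 0.0915^3) / 2
  T = 1921 N·m
Final answer: T = 1921 N·m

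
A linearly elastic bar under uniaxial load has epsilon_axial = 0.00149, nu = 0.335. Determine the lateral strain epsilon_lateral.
Model: a linearly elastic bar under uniaxial load, so epsilon_lateral = -nu·epsilon_axial.
Substitute:
  epsilon_lateral = -(0.335 × 0.00149)
  epsilon_lateral = -0.0004992
Final answer: epsilon_lateral = -0.0004992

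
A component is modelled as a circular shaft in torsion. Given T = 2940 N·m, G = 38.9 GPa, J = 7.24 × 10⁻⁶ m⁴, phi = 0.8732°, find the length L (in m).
Model: a circular shaft in torsion, so phi = (T·L) / (G·J).
Solve for L: L = (phi·G·J) / T.
Convert to SI units:
  G = 38.9 GPa = 3.89 × 10¹⁰ Pa
  phi = 0.8732° = 0.01524 rad
Substitute:
  L = (0.01524 × (3.89 × 10¹⁰) × (7.24 × 10⁻⁶)) / 2940
  L = 1.46 m
Final answer: L = 1.46 m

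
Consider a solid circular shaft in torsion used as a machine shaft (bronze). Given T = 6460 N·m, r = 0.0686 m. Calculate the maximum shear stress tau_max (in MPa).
Model: a solid circular shaft in torsion, so tau_max = (2·T) / (π·r^3).
Substitute:
  tau_max = (2 × 6460) / (π × 0.0686^3)
  tau_max = 1.274 × 10⁷ Pa
Convert: tau_max = 1.274 × 10⁷ Pa = 12.74 MPa
Final answer: tau_max = 12.74 MPa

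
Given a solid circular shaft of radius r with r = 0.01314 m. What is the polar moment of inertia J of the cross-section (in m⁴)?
Model: a solid circular shaft of radius r, so J = (π·r^4) / 2.
Substitute:
  J = (π × 0.01314^4) / 2
  J = 4.683 × 10⁻⁸ m⁴
Final answer: J = 4.683 × 10⁻⁸ m⁴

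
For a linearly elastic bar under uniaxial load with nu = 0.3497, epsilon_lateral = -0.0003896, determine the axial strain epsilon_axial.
Model: a linearly elastic bar under uniaxial load, so epsilon_lateral = -nu·epsilon_axial.
Solve for epsilon_axial: epsilon_axial = -epsilon_lateral / nu.
Substitute:
  epsilon_axial = -(-0.0003896) / 0.3497
  epsilon_axial = 0.001114
Final answer: epsilon_axial = 0.001114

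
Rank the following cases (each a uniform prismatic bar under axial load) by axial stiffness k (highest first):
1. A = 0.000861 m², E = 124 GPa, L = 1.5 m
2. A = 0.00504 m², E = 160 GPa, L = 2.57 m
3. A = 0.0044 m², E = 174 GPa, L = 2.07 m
Model: a uniform prismatic bar under axial load, so k = (A·E) / L (SI units).
  Case 1: k = (0.000861 × (1.24 × 10¹¹)) / 1.5 = 7.118 × 10⁷ N/m = 71.18 MN/m
  Case 2: k = (0.00504 × (1.6 × 10¹¹)) / 2.57 = 3.138 × 10⁸ N/m = 313.8 MN/m
  Case 3: k = (0.0044 × (1.74 × 10¹¹)) / 2.07 = 3.699 × 10⁸ N/m = 369.9 MN/m
Ordering: 369.9 MN/m (case 3) > 313.8 MN/m (case 2) > 71.18 MN/m (case 1)
Final answer: 3, 2, 1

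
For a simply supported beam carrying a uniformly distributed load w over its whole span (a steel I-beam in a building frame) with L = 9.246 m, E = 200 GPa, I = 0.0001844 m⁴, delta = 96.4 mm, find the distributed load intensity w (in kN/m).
Model: a simply supported beam carrying a uniformly distributed load w over its whole span, so delta = (5·w·L^4) / (384·E·I).
Solve for w: w = (384·delta·E·I) / (5·L^4).
Convert to SI units:
  E = 200 GPa = 2 × 10¹¹ Pa
  delta = 96.4 mm = 0.0964 m
Substitute:
  w = (384 × 0.0964 × (2 × 10¹¹) × 0.0001844) / (5 × 9.246^4)
  w = 37360 N/m
Convert: w = 37360 N/m = 37.36 kN/m
Final answer: w = 37.36 kN/m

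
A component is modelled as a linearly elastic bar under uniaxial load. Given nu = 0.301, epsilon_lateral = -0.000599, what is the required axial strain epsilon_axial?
Model: a linearly elastic bar under uniaxial load, so epsilon_lateral = -nu·epsilon_axial.
Solve for epsilon_axial: epsilon_axial = -epsilon_lateral / nu.
Substitute:
  epsilon_axial = -(-0.000599) / 0.301
  epsilon_axial = 0.00199
Final answer: epsilon_axial = 0.00199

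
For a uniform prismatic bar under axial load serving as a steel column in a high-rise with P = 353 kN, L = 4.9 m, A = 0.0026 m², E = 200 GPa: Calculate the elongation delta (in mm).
Model: a uniform prismatic bar under axial load, so delta = (P·L) / (A·E).
Convert to SI units:
  P = 353 kN = 353000 N
  E = 200 GPa = 2 × 10¹¹ Pa
Substitute:
  delta = (353000 × 4.9) / (0.0026 × (2 × 10¹¹))
  delta = 0.003326 m
Convert: delta = 0.003326 m = 3.326 mm
Final answer: delta = 3.326 mm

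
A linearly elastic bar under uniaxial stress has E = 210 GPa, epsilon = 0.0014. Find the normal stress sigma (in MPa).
Model: a linearly elastic bar under uniaxial stress, so sigma = E·epsilon.
Convert to SI units:
  E = 210 GPa = 2.1 × 10¹¹ Pa
Substitute:
  sigma = (2.1 × 10¹¹) × 0.0014
  sigma = 2.94 × 10⁸ Pa
Convert: sigma = 2.94 × 10⁸ Pa = 294 MPa
Final answer: sigma = 294 MPa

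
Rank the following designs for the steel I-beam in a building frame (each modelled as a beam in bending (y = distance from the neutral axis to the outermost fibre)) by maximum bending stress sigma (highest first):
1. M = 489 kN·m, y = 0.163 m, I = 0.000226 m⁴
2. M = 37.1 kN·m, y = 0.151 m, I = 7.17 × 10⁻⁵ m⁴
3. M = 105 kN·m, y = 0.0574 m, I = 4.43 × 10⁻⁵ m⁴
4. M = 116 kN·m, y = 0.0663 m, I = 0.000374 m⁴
Model: a beam in bending (y = distance from the neutral axis to the outermost fibre), so sigma = (M·y) / I (SI units).
  Case 1: sigma = (489000 × 0.163) / 0.000226 = 3.527 × 10⁸ Pa = 352.7 MPa
  Case 2: sigma = (37100 × 0.151) / (7.17 × 10⁻⁵) = 7.813 × 10⁷ Pa = 78.13 MPa
  Case 3: sigma = (105000 × 0.0574) / (4.43 × 10⁻⁵) = 1.36 × 10⁸ Pa = 136 MPa
  Case 4: sigma = (116000 × 0.0663) / 0.000374 = 2.056 × 10⁷ Pa = 20.56 MPa
Ordering: 352.7 MPa (case 1) > 136 MPa (case 3) > 78.13 MPa (case 2) > 20.56 MPa (case 4)
Final answer: 1, 3, 2, 4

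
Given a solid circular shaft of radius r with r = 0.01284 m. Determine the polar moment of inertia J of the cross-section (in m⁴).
Model: a solid circular shaft of radius r, so J = (π·r^4) / 2.
Substitute:
  J = (π × 0.01284^4) / 2
  J = 4.27 × 10⁻⁸ m⁴
Final answer: J = 4.27 × 10⁻⁸ m⁴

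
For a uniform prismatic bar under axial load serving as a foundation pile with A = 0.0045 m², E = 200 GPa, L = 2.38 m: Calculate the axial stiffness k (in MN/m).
Model: a uniform prismatic bar under axial load, so k = (A·E) / L.
Convert to SI units:
  E = 200 GPa = 2 × 10¹¹ Pa
Substitute:
  k = (0.0045 × (2 × 10¹¹)) / 2.38
  k = 3.782 × 10⁸ N/m
Convert: k = 3.782 × 10⁸ N/m = 378.2 MN/m
Final answer: k = 378.2 MN/m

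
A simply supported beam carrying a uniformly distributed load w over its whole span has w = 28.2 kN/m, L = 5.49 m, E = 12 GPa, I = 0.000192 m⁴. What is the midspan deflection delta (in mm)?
Model: a simply supported beam carrying a uniformly distributed load w over its whole span, so delta = (5·w·L^4) / (384·E·I).
Convert to SI units:
  w = 28.2 kN/m = 28200 N/m
  E = 12 GPa = 1.2 × 10¹⁰ Pa
Substitute:
  delta = (5 × 28200 × 5.49^4) / (384 × (1.2 × 10¹⁰) × 0.000192)
  delta = 0.1448 m
Convert: delta = 0.1448 m = 144.8 mm
Final answer: delta = 144.8 mm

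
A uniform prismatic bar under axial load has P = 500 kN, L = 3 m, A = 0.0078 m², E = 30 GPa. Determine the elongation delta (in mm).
Model: a uniform prismatic bar under axial load, so delta = (P·L) / (A·E).
Convert to SI units:
  P = 500 kN = 500000 N
  E = 30 GPa = 3 × 10¹⁰ Pa
Substitute:
  delta = (500000 × 3) / (0.0078 × (3 × 10¹⁰))
  delta = 0.00641 m
Convert: delta = 0.00641 m = 6.41 mm
Final answer: delta = 6.41 mm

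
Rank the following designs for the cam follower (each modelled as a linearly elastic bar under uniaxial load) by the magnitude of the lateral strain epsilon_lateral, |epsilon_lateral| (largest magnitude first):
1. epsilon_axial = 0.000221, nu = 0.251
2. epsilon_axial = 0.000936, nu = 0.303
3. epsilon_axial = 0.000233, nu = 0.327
Model: a linearly elastic bar under uniaxial load, so epsilon_lateral = -nu·epsilon_axial (SI units).
  Case 1: epsilon_lateral = -(0.251 × 0.000221) = -5.547 × 10⁻⁵
  Case 2: epsilon_lateral = -(0.303 × 0.000936) = -0.0002836
  Case 3: epsilon_lateral = -(0.327 × 0.000233) = -7.619 × 10⁻⁵
Ordering by |epsilon_lateral|: 0.0002836 (case 2) > 7.619 × 10⁻⁵ (case 3) > 5.547 × 10⁻⁵ (case 1)
Final answer: 2, 3, 1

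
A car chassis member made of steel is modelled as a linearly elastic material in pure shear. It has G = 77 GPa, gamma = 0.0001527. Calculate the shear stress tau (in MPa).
Model: a linearly elastic material in pure shear, so tau = G·gamma.
Convert to SI units:
  G = 77 GPa = 7.7 × 10¹⁰ Pa
Substitute:
  tau = (7.7 × 10¹⁰) × 0.0001527
  tau = 1.176 × 10⁷ Pa
Convert: tau = 1.176 × 10⁷ Pa = 11.76 MPa
Final answer: tau = 11.76 MPa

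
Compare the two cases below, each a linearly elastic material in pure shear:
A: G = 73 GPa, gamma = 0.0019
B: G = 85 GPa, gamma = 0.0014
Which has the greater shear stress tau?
Model: a linearly elastic material in pure shear, so tau = G·gamma (SI units).
  A: tau = (7.3 × 10¹⁰) × 0.0019 = 1.387 × 10⁸ Pa = 138.7 MPa
  B: tau = (8.5 × 10¹⁰) × 0.0014 = 1.19 × 10⁸ Pa = 119 MPa
138.7 MPa > 119 MPa, so A is larger.
Final answer: A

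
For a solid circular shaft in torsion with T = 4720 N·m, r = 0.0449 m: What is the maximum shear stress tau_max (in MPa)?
Model: a solid circular shaft in torsion, so tau_max = (2·T) / (π·r^3).
Substitute:
  tau_max = (2 × 4720) / (π × 0.0449^3)
  tau_max = 3.32 × 10⁷ Pa
Convert: tau_max = 3.32 × 10⁷ Pa = 33.2 MPa
Final answer: tau_max = 33.2 MPa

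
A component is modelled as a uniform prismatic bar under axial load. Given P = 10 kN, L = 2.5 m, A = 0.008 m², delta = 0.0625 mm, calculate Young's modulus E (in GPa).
Model: a uniform prismatic bar under axial load, so delta = (P·L) / (A·E).
Solve for E: E = (P·L) / (delta·A).
Convert to SI units:
  P = 10 kN = 10000 N
  delta = 0.0625 mm = 6.25 × 10⁻⁵ m
Substitute:
  E = (10000 × 2.5) / ((6.25 × 10⁻⁵) × 0.008)
  E = 5 × 10¹⁰ Pa
Convert: E = 5 × 10¹⁰ Pa = 50 GPa
Final answer: E = 50 GPa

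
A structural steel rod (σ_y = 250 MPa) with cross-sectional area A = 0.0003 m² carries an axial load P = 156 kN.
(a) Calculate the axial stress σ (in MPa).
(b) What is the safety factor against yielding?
(a) Axial stress σ = P/A. Convert P = 156 kN = 156000 N.
  σ = 156000 / 0.0003 = 5.2 × 10⁸ Pa = 520 MPa
(b) Safety factor SF = σ_y/σ = 250 / 520 = 0.4808
Final answer: (a) σ = 520 MPa, (b) SF = 0.4808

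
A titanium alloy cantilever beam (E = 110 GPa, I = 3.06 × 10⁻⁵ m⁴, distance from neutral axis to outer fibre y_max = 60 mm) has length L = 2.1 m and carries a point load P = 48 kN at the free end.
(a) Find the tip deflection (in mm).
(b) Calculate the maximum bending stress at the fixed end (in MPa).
(a) Tip deflection of a cantilever with an end point load: δ = P·L^3 / (3·E·I). Convert P = 48 kN = 48000 N, E = 110 GPa = 1.1 × 10¹¹ Pa.
  δ = (48000 × 2.1^3) / (3 × (1.1 × 10¹¹) × (3.06 × 10⁻⁵)) = 0.04402 m = 44.02 mm
(b) Maximum bending moment at the fixed end: M = P·L = 48000 × 2.1 = 100800 N·m. Convert y_max = 60 mm = 0.06 m.
  σ = M·y_max / I = (100800 × 0.06) / (3.06 × 10⁻⁵) = 1.976 × 10⁸ Pa = 197.6 MPa
Final answer: (a) δ = 44.02 mm, (b) σ = 197.6 MPa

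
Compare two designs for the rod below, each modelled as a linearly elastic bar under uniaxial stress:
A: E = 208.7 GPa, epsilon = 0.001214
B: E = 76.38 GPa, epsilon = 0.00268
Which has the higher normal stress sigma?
Model: a linearly elastic bar under uniaxial stress, so sigma = E·epsilon (SI units).
  A: sigma = (2.087 × 10¹¹) × 0.001214 = 2.534 × 10⁸ Pa = 253.4 MPa
  B: sigma = (7.638 × 10¹⁰) × 0.00268 = 2.047 × 10⁸ Pa = 204.7 MPa
253.4 MPa > 204.7 MPa, so A is larger.
Final answer: A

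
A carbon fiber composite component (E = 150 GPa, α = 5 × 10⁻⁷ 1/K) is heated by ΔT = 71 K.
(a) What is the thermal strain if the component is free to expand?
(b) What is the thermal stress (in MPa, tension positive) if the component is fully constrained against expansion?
(a) Free thermal strain ε_th = α·ΔT = (5 × 10⁻⁷) × 71 = 3.55 × 10⁻⁵
(b) Fully constrained, the expansion is suppressed, so σ = -E·α·ΔT. Convert E = 150 GPa = 1.5 × 10¹¹ Pa.
  σ = -(1.5 × 10¹¹) × (5 × 10⁻⁷) × 71 = -5.325 × 10⁶ Pa = -5.325 MPa (compressive)
Final answer: (a) ε_th = 3.55 × 10⁻⁵, (b) σ = -5.325 MPa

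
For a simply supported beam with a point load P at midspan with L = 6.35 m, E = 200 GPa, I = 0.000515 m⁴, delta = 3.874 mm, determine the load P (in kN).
Model: a simply supported beam with a point load P at midspan, so delta = (P·L^3) / (48·E·I).
Solve for P: P = (48·delta·E·I) / L^3.
Convert to SI units:
  E = 200 GPa = 2 × 10¹¹ Pa
  delta = 3.874 mm = 0.003874 m
Substitute:
  P = (48 × 0.003874 × (2 × 10¹¹) × 0.000515) / 6.35^3
  P = 74800 N
Convert: P = 74800 N = 74.8 kN
Final answer: P = 74.8 kN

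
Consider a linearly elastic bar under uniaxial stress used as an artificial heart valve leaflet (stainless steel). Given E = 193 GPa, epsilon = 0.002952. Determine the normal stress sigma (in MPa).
Model: a linearly elastic bar under uniaxial stress, so sigma = E·epsilon.
Convert to SI units:
  E = 193 GPa = 1.93 × 10¹¹ Pa
Substitute:
  sigma = (1.93 × 10¹¹) × 0.002952
  sigma = 5.697 × 10⁸ Pa
Convert: sigma = 5.697 × 10⁸ Pa = 569.7 MPa
Final answer: sigma = 569.7 MPa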